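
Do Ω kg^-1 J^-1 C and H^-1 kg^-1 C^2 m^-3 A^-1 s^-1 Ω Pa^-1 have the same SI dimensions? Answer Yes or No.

No

Left side:
  Ω = V/A (resistance = voltage per current),
      = kg·m²·s⁻³·A⁻².
  J = N·m (work = force × distance),
      = kg·m²·s⁻².
  So J⁻¹ = kg⁻¹·m⁻²·s².
  C = A·s = s·A (charge = current × time).
  Combining: Ω·kg⁻¹·J⁻¹·C = (kg·m²·s⁻³·A⁻²) · kg⁻¹ · (kg⁻¹·m⁻²·s²) · (s·A) = kg⁻¹·A⁻¹.
Right side:
  H = kg·m²·s⁻²·A⁻².
  So H⁻¹ = kg⁻¹·m⁻²·s²·A².
  C = s·A.
  So C² = s²·A².
  Ω = kg·m²·s⁻³·A⁻².
  Pa = kg·m⁻¹·s⁻².
  So Pa⁻¹ = kg⁻¹·m·s².
  Combining: H⁻¹·kg⁻¹·C²·m⁻³·A⁻¹·s⁻¹·Ω·Pa⁻¹ = (kg⁻¹·m⁻²·s²·A²) · kg⁻¹ · (s²·A²) · m⁻³ · A⁻¹ · s⁻¹ · (kg·m²·s⁻³·A⁻²) · (kg⁻¹·m·s²) = kg⁻²·m⁻²·s²·A.
Left is kg⁻¹·A⁻¹; right is kg⁻²·m⁻²·s²·A — different.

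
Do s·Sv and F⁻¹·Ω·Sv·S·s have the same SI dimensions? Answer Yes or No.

No

Left side:
  Sv = J/kg (equivalent dose = energy per mass),
      = m²·s⁻².
  Combining: s·Sv = s · (m²·s⁻²) = m²·s⁻¹.
Right side:
  F = C/V (capacitance = charge per voltage),
      = A·s/(kg·m²·s⁻³·A⁻¹) (substituting C and V),
      = kg⁻¹·m⁻²·s⁴·A².
  So F⁻¹ = kg·m²·s⁻⁴·A⁻².
  Ω = V/A (resistance = voltage per current),
      = kg·m²·s⁻³·A⁻².
  Sv = J/kg (equivalent dose = energy per mass),
      = m²·s⁻².
  S = 1/Ω (conductance is reciprocal resistance),
      = kg⁻¹·m⁻²·s³·A².
  Combining: F⁻¹·Ω·Sv·S·s = (kg·m²·s⁻⁴·A⁻²) · (kg·m²·s⁻³·A⁻²) · (m²·s⁻²) · (kg⁻¹·m⁻²·s³·A²) · s = kg·m⁴·s⁻⁵·A⁻².
Left is m²·s⁻¹; right is kg·m⁴·s⁻⁵·A⁻² — different.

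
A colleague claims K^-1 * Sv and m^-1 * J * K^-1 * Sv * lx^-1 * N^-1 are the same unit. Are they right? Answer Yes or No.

Left side:
  Sv = J/kg (equivalent dose = energy per mass),
      = m²·s⁻².
  Combining: K⁻¹·Sv = K⁻¹ · (m²·s⁻²) = m²·s⁻²·K⁻¹.
Right side:
  J = N·m (work = force × distance),
      = kg·m²·s⁻².
  Sv = J/kg (equivalent dose = energy per mass),
      = m²·s⁻².
  lx = lm/m² (illuminance = luminous flux per area),
      = m⁻²·cd.
  So lx⁻¹ = m²·cd⁻¹.
  N = kg·m/s² = kg·m·s⁻² (force = mass × acceleration).
  So N⁻¹ = kg⁻¹·m⁻¹·s².
  Combining: m⁻¹·J·K⁻¹·Sv·lx⁻¹·N⁻¹ = m⁻¹ · (kg·m²·s⁻²) · K⁻¹ · (m²·s⁻²) · (m²·cd⁻¹) · (kg⁻¹·m⁻¹·s²) = m⁴·s⁻²·K⁻¹·cd⁻¹.
Left is m²·s⁻²·K⁻¹; right is m⁴·s⁻²·K⁻¹·cd⁻¹ — different.

No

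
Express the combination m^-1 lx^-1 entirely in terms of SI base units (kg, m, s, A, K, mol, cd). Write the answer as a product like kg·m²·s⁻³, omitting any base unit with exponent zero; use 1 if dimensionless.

m·cd⁻¹

lx = lm/m² (illuminance = luminous flux per area),
    = m⁻²·cd.
So lx⁻¹ = m²·cd⁻¹.
Combining: m⁻¹·lx⁻¹ = m⁻¹ · (m²·cd⁻¹) = m·cd⁻¹.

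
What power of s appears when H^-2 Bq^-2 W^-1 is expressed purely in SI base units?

9

H = Wb/A (inductance = flux per current),
    = kg·m²·s⁻²·A⁻².
So H⁻² = kg⁻²·m⁻⁴·s⁴·A⁴.
Bq = 1/s = s⁻¹ (activity is decays per second).
So Bq⁻² = s².
W = J/s (power = energy per time),
    = kg·m²·s⁻³.
So W⁻¹ = kg⁻¹·m⁻²·s³.
Combining: H⁻²·Bq⁻²·W⁻¹ = (kg⁻²·m⁻⁴·s⁴·A⁴) · s² · (kg⁻¹·m⁻²·s³) = kg⁻³·m⁻⁶·s⁹·A⁴.
The exponent of s is 9.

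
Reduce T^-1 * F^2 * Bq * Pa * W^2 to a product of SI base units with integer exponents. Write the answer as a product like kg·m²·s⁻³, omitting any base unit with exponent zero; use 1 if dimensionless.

m⁻¹·s·A⁵

T = Wb/m² (flux density = flux per area),
    = kg·s⁻²·A⁻¹.
So T⁻¹ = kg⁻¹·s²·A.
F = C/V (capacitance = charge per voltage),
    = A·s/(kg·m²·s⁻³·A⁻¹) (substituting C and V),
    = kg⁻¹·m⁻²·s⁴·A².
So F² = kg⁻²·m⁻⁴·s⁸·A⁴.
Bq = 1/s = s⁻¹ (activity is decays per second).
Pa = N/m² (pressure = force per area),
    = kg·m⁻¹·s⁻².
W = J/s (power = energy per time),
    = kg·m²·s⁻³.
So W² = kg²·m⁴·s⁻⁶.
Combining: T⁻¹·F²·Bq·Pa·W² = (kg⁻¹·s²·A) · (kg⁻²·m⁻⁴·s⁸·A⁴) · s⁻¹ · (kg·m⁻¹·s⁻²) · (kg²·m⁴·s⁻⁶) = m⁻¹·s·A⁵.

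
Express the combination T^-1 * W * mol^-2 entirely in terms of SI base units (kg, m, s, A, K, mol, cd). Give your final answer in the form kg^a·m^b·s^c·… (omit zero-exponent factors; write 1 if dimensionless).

T = Wb/m² (flux density = flux per area),
    = kg·s⁻²·A⁻¹.
So T⁻¹ = kg⁻¹·s²·A.
W = J/s (power = energy per time),
    = kg·m²·s⁻³.
Combining: T⁻¹·W·mol⁻² = (kg⁻¹·s²·A) · (kg·m²·s⁻³) · mol⁻² = m²·s⁻¹·A·mol⁻².

m²·s⁻¹·A·mol⁻²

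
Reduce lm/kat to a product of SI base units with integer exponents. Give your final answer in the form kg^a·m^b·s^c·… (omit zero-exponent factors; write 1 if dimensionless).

kat = mol/s = s⁻¹·mol (catalytic activity).
So kat⁻¹ = s·mol⁻¹.
lm = cd·sr = cd (luminous flux; sr is dimensionless).
Combining: kat⁻¹·lm = (s·mol⁻¹) · cd = s·mol⁻¹·cd.

s·mol⁻¹·cd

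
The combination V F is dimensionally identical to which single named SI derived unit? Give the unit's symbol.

V = W/A (potential = power per current),
    = kg·m²·s⁻³·A⁻¹.
F = C/V (capacitance = charge per voltage),
    = A·s/(kg·m²·s⁻³·A⁻¹) (substituting C and V),
    = kg⁻¹·m⁻²·s⁴·A².
Combining: V·F = (kg·m²·s⁻³·A⁻¹) · (kg⁻¹·m⁻²·s⁴·A²) = s·A.
s·A is the base-SI form of the coulomb.

C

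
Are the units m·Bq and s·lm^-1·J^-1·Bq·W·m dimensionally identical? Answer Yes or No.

No

Left side:
  Bq = s⁻¹.
  Combining: m·Bq = m · s⁻¹ = m·s⁻¹.
Right side:
  lm = cd·sr = cd (luminous flux; sr is dimensionless).
  So lm⁻¹ = cd⁻¹.
  J = N·m (work = force × distance),
      = kg·m²·s⁻².
  So J⁻¹ = kg⁻¹·m⁻²·s².
  Bq = 1/s = s⁻¹ (activity is decays per second).
  W = J/s (power = energy per time),
      = kg·m²·s⁻³.
  Combining: s·lm⁻¹·J⁻¹·Bq·W·m = s · cd⁻¹ · (kg⁻¹·m⁻²·s²) · s⁻¹ · (kg·m²·s⁻³) · m = m·s⁻¹·cd⁻¹.
Left is m·s⁻¹; right is m·s⁻¹·cd⁻¹ — different.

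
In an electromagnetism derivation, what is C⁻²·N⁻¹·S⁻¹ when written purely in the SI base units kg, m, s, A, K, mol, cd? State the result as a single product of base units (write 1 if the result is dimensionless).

m·s⁻³·A⁻⁴

C = A·s = s·A (charge = current × time).
So C⁻² = s⁻²·A⁻².
N = kg·m/s² = kg·m·s⁻² (force = mass × acceleration).
So N⁻¹ = kg⁻¹·m⁻¹·s².
S = 1/Ω (conductance is reciprocal resistance),
    = kg⁻¹·m⁻²·s³·A².
So S⁻¹ = kg·m²·s⁻³·A⁻².
Combining: C⁻²·N⁻¹·S⁻¹ = (s⁻²·A⁻²) · (kg⁻¹·m⁻¹·s²) · (kg·m²·s⁻³·A⁻²) = m·s⁻³·A⁻⁴.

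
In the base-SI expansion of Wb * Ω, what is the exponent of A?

-3

Wb = kg·m²·s⁻²·A⁻¹.
Ω = kg·m²·s⁻³·A⁻².
Combining: Wb·Ω = (kg·m²·s⁻²·A⁻¹) · (kg·m²·s⁻³·A⁻²) = kg²·m⁴·s⁻⁵·A⁻³.
The exponent of A is -3.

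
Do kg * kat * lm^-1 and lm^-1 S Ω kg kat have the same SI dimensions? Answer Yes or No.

Yes

Left side:
  kat = mol/s = s⁻¹·mol (catalytic activity).
  lm = cd·sr = cd (luminous flux; sr is dimensionless).
  So lm⁻¹ = cd⁻¹.
  Combining: kg·kat·lm⁻¹ = kg · (s⁻¹·mol) · cd⁻¹ = kg·s⁻¹·mol·cd⁻¹.
Right side:
  lm = cd.
  So lm⁻¹ = cd⁻¹.
  S = kg⁻¹·m⁻²·s³·A².
  Ω = kg·m²·s⁻³·A⁻².
  kat = s⁻¹·mol.
  Combining: lm⁻¹·S·Ω·kg·kat = cd⁻¹ · (kg⁻¹·m⁻²·s³·A²) · (kg·m²·s⁻³·A⁻²) · kg · (s⁻¹·mol) = kg·s⁻¹·mol·cd⁻¹.
Both reduce to kg·s⁻¹·mol·cd⁻¹.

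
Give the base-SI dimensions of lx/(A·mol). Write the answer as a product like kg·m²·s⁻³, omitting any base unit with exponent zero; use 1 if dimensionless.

lx = m⁻²·cd.
Combining: lx·A⁻¹·mol⁻¹ = (m⁻²·cd) · A⁻¹ · mol⁻¹ = m⁻²·A⁻¹·mol⁻¹·cd.

m⁻²·A⁻¹·mol⁻¹·cd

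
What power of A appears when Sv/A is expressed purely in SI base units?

Sv = J/kg (equivalent dose = energy per mass),
    = m²·s⁻².
Combining: A⁻¹·Sv = A⁻¹ · (m²·s⁻²) = m²·s⁻²·A⁻¹.
The exponent of A is -1.

-1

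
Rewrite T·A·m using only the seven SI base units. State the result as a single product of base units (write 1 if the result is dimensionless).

kg·m·s⁻²

T = Wb/m² (flux density = flux per area),
    = kg·s⁻²·A⁻¹.
Combining: T·A·m = (kg·s⁻²·A⁻¹) · A · m = kg·m·s⁻².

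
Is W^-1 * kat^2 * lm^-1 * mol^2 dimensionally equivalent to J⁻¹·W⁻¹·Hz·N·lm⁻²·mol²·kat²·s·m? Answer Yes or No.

No

Left side:
  W = J/s (power = energy per time),
      = kg·m²·s⁻³.
  So W⁻¹ = kg⁻¹·m⁻²·s³.
  kat = mol/s = s⁻¹·mol (catalytic activity).
  So kat² = s⁻²·mol².
  lm = cd·sr = cd (luminous flux; sr is dimensionless).
  So lm⁻¹ = cd⁻¹.
  Combining: W⁻¹·kat²·lm⁻¹·mol² = (kg⁻¹·m⁻²·s³) · (s⁻²·mol²) · cd⁻¹ · mol² = kg⁻¹·m⁻²·s·mol⁴·cd⁻¹.
Right side:
  J = kg·m²·s⁻².
  So J⁻¹ = kg⁻¹·m⁻²·s².
  W = kg·m²·s⁻³.
  So W⁻¹ = kg⁻¹·m⁻²·s³.
  Hz = s⁻¹.
  N = kg·m·s⁻².
  lm = cd.
  So lm⁻² = cd⁻².
  kat = s⁻¹·mol.
  So kat² = s⁻²·mol².
  Combining: J⁻¹·W⁻¹·Hz·N·lm⁻²·mol²·kat²·s·m = (kg⁻¹·m⁻²·s²) · (kg⁻¹·m⁻²·s³) · s⁻¹ · (kg·m·s⁻²) · cd⁻² · mol² · (s⁻²·mol²) · s · m = kg⁻¹·m⁻²·s·mol⁴·cd⁻².
Left is kg⁻¹·m⁻²·s·mol⁴·cd⁻¹; right is kg⁻¹·m⁻²·s·mol⁴·cd⁻² — different.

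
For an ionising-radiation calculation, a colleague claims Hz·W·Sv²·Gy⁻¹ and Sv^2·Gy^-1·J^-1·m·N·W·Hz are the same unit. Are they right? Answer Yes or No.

Yes

Left side:
  Hz = s⁻¹.
  W = kg·m²·s⁻³.
  Sv = m²·s⁻².
  So Sv² = m⁴·s⁻⁴.
  Gy = m²·s⁻².
  So Gy⁻¹ = m⁻²·s².
  Combining: Hz·W·Sv²·Gy⁻¹ = s⁻¹ · (kg·m²·s⁻³) · (m⁴·s⁻⁴) · (m⁻²·s²) = kg·m⁴·s⁻⁶.
Right side:
  Sv = J/kg (equivalent dose = energy per mass),
      = m²·s⁻².
  So Sv² = m⁴·s⁻⁴.
  Gy = J/kg (absorbed dose = energy per mass),
      = m²·s⁻².
  So Gy⁻¹ = m⁻²·s².
  J = N·m (work = force × distance),
      = kg·m²·s⁻².
  So J⁻¹ = kg⁻¹·m⁻²·s².
  N = kg·m/s² = kg·m·s⁻² (force = mass × acceleration).
  W = J/s (power = energy per time),
      = kg·m²·s⁻³.
  Hz = 1/s = s⁻¹ (frequency is cycles per second).
  Combining: Sv²·Gy⁻¹·J⁻¹·m·N·W·Hz = (m⁴·s⁻⁴) · (m⁻²·s²) · (kg⁻¹·m⁻²·s²) · m · (kg·m·s⁻²) · (kg·m²·s⁻³) · s⁻¹ = kg·m⁴·s⁻⁶.
Both reduce to kg·m⁴·s⁻⁶.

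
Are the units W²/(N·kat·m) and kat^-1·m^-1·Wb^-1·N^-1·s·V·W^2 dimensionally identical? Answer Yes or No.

Left side:
  W = J/s (power = energy per time),
      = kg·m²·s⁻³.
  So W² = kg²·m⁴·s⁻⁶.
  N = kg·m/s² = kg·m·s⁻² (force = mass × acceleration).
  So N⁻¹ = kg⁻¹·m⁻¹·s².
  kat = mol/s = s⁻¹·mol (catalytic activity).
  So kat⁻¹ = s·mol⁻¹.
  Combining: W²·N⁻¹·kat⁻¹·m⁻¹ = (kg²·m⁴·s⁻⁶) · (kg⁻¹·m⁻¹·s²) · (s·mol⁻¹) · m⁻¹ = kg·m²·s⁻³·mol⁻¹.
Right side:
  kat = mol/s = s⁻¹·mol (catalytic activity).
  So kat⁻¹ = s·mol⁻¹.
  Wb = V·s (flux: a volt is a weber per second),
      = kg·m²·s⁻²·A⁻¹.
  So Wb⁻¹ = kg⁻¹·m⁻²·s²·A.
  N = kg·m/s² = kg·m·s⁻² (force = mass × acceleration).
  So N⁻¹ = kg⁻¹·m⁻¹·s².
  V = W/A (potential = power per current),
      = kg·m²·s⁻³·A⁻¹.
  W = J/s (power = energy per time),
      = kg·m²·s⁻³.
  So W² = kg²·m⁴·s⁻⁶.
  Combining: kat⁻¹·m⁻¹·Wb⁻¹·N⁻¹·s·V·W² = (s·mol⁻¹) · m⁻¹ · (kg⁻¹·m⁻²·s²·A) · (kg⁻¹·m⁻¹·s²) · s · (kg·m²·s⁻³·A⁻¹) · (kg²·m⁴·s⁻⁶) = kg·m²·s⁻³·mol⁻¹.
Both reduce to kg·m²·s⁻³·mol⁻¹.

Yes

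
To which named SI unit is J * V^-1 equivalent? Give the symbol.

C

J = N·m (work = force × distance),
    = kg·m²·s⁻².
V = W/A (potential = power per current),
    = kg·m²·s⁻³·A⁻¹.
So V⁻¹ = kg⁻¹·m⁻²·s³·A.
Combining: J·V⁻¹ = (kg·m²·s⁻²) · (kg⁻¹·m⁻²·s³·A) = s·A.
s·A is the base-SI form of the coulomb.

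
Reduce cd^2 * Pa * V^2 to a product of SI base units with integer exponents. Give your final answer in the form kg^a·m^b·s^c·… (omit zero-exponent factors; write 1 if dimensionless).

Pa = N/m² (pressure = force per area),
    = kg·m⁻¹·s⁻².
V = W/A (potential = power per current),
    = kg·m²·s⁻³·A⁻¹.
So V² = kg²·m⁴·s⁻⁶·A⁻².
Combining: cd²·Pa·V² = cd² · (kg·m⁻¹·s⁻²) · (kg²·m⁴·s⁻⁶·A⁻²) = kg³·m³·s⁻⁸·A⁻²·cd².

kg³·m³·s⁻⁸·A⁻²·cd²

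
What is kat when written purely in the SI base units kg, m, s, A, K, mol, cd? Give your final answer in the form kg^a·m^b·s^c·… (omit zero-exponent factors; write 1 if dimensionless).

kat = s⁻¹·mol.

s⁻¹·mol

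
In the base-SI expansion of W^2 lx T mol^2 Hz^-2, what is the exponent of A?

-1

W = J/s (power = energy per time),
    = kg·m²·s⁻³.
So W² = kg²·m⁴·s⁻⁶.
lx = lm/m² (illuminance = luminous flux per area),
    = m⁻²·cd.
T = Wb/m² (flux density = flux per area),
    = kg·s⁻²·A⁻¹.
Hz = 1/s = s⁻¹ (frequency is cycles per second).
So Hz⁻² = s².
Combining: W²·lx·T·mol²·Hz⁻² = (kg²·m⁴·s⁻⁶) · (m⁻²·cd) · (kg·s⁻²·A⁻¹) · mol² · s² = kg³·m²·s⁻⁶·A⁻¹·mol²·cd.
The exponent of A is -1.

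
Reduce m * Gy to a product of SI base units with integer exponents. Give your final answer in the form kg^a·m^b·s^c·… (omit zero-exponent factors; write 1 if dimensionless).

m³·s⁻²

Gy = J/kg (absorbed dose = energy per mass),
    = m²·s⁻².
Combining: m·Gy = m · (m²·s⁻²) = m³·s⁻².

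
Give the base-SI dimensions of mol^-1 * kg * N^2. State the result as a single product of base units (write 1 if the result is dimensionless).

N = kg·m/s² = kg·m·s⁻² (force = mass × acceleration).
So N² = kg²·m²·s⁻⁴.
Combining: mol⁻¹·kg·N² = mol⁻¹ · kg · (kg²·m²·s⁻⁴) = kg³·m²·s⁻⁴·mol⁻¹.

kg³·m²·s⁻⁴·mol⁻¹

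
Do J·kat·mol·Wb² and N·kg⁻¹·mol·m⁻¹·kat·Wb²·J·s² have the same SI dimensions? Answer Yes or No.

Yes

Left side:
  J = kg·m²·s⁻².
  kat = s⁻¹·mol.
  Wb = kg·m²·s⁻²·A⁻¹.
  So Wb² = kg²·m⁴·s⁻⁴·A⁻².
  Combining: J·kat·mol·Wb² = (kg·m²·s⁻²) · (s⁻¹·mol) · mol · (kg²·m⁴·s⁻⁴·A⁻²) = kg³·m⁶·s⁻⁷·A⁻²·mol².
Right side:
  N = kg·m·s⁻².
  kat = s⁻¹·mol.
  Wb = kg·m²·s⁻²·A⁻¹.
  So Wb² = kg²·m⁴·s⁻⁴·A⁻².
  J = kg·m²·s⁻².
  Combining: N·kg⁻¹·mol·m⁻¹·kat·Wb²·J·s² = (kg·m·s⁻²) · kg⁻¹ · mol · m⁻¹ · (s⁻¹·mol) · (kg²·m⁴·s⁻⁴·A⁻²) · (kg·m²·s⁻²) · s² = kg³·m⁶·s⁻⁷·A⁻²·mol².
Both reduce to kg³·m⁶·s⁻⁷·A⁻²·mol².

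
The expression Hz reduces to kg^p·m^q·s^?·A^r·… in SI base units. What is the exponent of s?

-1

Hz = 1/s = s⁻¹ (frequency is cycles per second).
The exponent of s is -1.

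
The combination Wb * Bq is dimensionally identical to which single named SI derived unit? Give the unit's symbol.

Wb = kg·m²·s⁻²·A⁻¹.
Bq = s⁻¹.
Combining: Wb·Bq = (kg·m²·s⁻²·A⁻¹) · s⁻¹ = kg·m²·s⁻³·A⁻¹.
kg·m²·s⁻³·A⁻¹ is the base-SI form of the volt.

V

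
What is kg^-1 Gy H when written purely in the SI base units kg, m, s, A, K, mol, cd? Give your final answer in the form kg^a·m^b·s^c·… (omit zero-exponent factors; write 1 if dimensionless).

m⁴·s⁻⁴·A⁻²

Gy = m²·s⁻².
H = kg·m²·s⁻²·A⁻².
Combining: kg⁻¹·Gy·H = kg⁻¹ · (m²·s⁻²) · (kg·m²·s⁻²·A⁻²) = m⁴·s⁻⁴·A⁻².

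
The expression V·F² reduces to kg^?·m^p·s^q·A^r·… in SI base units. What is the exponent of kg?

V = W/A (potential = power per current),
    = kg·m²·s⁻³·A⁻¹.
F = C/V (capacitance = charge per voltage),
    = A·s/(kg·m²·s⁻³·A⁻¹) (substituting C and V),
    = kg⁻¹·m⁻²·s⁴·A².
So F² = kg⁻²·m⁻⁴·s⁸·A⁴.
Combining: V·F² = (kg·m²·s⁻³·A⁻¹) · (kg⁻²·m⁻⁴·s⁸·A⁴) = kg⁻¹·m⁻²·s⁵·A³.
The exponent of kg is -1.

-1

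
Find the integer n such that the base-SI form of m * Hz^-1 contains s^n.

1

Hz = s⁻¹.
So Hz⁻¹ = s.
Combining: m·Hz⁻¹ = m · s = m·s.
The exponent of s is 1.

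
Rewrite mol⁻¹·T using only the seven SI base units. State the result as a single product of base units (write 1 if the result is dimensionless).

T = Wb/m² (flux density = flux per area),
    = kg·s⁻²·A⁻¹.
Combining: mol⁻¹·T = mol⁻¹ · (kg·s⁻²·A⁻¹) = kg·s⁻²·A⁻¹·mol⁻¹.

kg·s⁻²·A⁻¹·mol⁻¹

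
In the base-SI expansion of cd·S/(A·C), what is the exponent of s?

S = 1/Ω (conductance is reciprocal resistance),
    = kg⁻¹·m⁻²·s³·A².
C = A·s = s·A (charge = current × time).
So C⁻¹ = s⁻¹·A⁻¹.
Combining: cd·S·A⁻¹·C⁻¹ = cd · (kg⁻¹·m⁻²·s³·A²) · A⁻¹ · (s⁻¹·A⁻¹) = kg⁻¹·m⁻²·s²·cd.
The exponent of s is 2.

2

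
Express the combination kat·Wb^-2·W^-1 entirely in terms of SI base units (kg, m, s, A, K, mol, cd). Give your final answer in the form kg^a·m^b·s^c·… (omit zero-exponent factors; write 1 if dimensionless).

kg⁻³·m⁻⁶·s⁶·A²·mol

kat = mol/s = s⁻¹·mol (catalytic activity).
Wb = V·s (flux: a volt is a weber per second),
    = kg·m²·s⁻²·A⁻¹.
So Wb⁻² = kg⁻²·m⁻⁴·s⁴·A².
W = J/s (power = energy per time),
    = kg·m²·s⁻³.
So W⁻¹ = kg⁻¹·m⁻²·s³.
Combining: kat·Wb⁻²·W⁻¹ = (s⁻¹·mol) · (kg⁻²·m⁻⁴·s⁴·A²) · (kg⁻¹·m⁻²·s³) = kg⁻³·m⁻⁶·s⁶·A²·mol.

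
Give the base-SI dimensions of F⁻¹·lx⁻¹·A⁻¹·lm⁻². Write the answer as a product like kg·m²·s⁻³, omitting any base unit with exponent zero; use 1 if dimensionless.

kg·m⁴·s⁻⁴·A⁻³·cd⁻³

F = C/V (capacitance = charge per voltage),
    = A·s/(kg·m²·s⁻³·A⁻¹) (substituting C and V),
    = kg⁻¹·m⁻²·s⁴·A².
So F⁻¹ = kg·m²·s⁻⁴·A⁻².
lx = lm/m² (illuminance = luminous flux per area),
    = m⁻²·cd.
So lx⁻¹ = m²·cd⁻¹.
lm = cd·sr = cd (luminous flux; sr is dimensionless).
So lm⁻² = cd⁻².
Combining: F⁻¹·lx⁻¹·A⁻¹·lm⁻² = (kg·m²·s⁻⁴·A⁻²) · (m²·cd⁻¹) · A⁻¹ · cd⁻² = kg·m⁴·s⁻⁴·A⁻³·cd⁻³.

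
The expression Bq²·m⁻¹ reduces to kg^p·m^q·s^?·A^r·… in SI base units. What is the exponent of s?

-2

Bq = 1/s = s⁻¹ (activity is decays per second).
So Bq² = s⁻².
Combining: Bq²·m⁻¹ = s⁻² · m⁻¹ = m⁻¹·s⁻².
The exponent of s is -2.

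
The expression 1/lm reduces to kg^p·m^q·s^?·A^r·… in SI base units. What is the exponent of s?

0

lm = cd·sr = cd (luminous flux; sr is dimensionless).
So lm⁻¹ = cd⁻¹.
The exponent of s is 0.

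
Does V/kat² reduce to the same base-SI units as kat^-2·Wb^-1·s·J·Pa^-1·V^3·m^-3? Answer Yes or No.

Left side:
  V = W/A (potential = power per current),
      = kg·m²·s⁻³·A⁻¹.
  kat = mol/s = s⁻¹·mol (catalytic activity).
  So kat⁻² = s²·mol⁻².
  Combining: V·kat⁻² = (kg·m²·s⁻³·A⁻¹) · (s²·mol⁻²) = kg·m²·s⁻¹·A⁻¹·mol⁻².
Right side:
  kat = mol/s = s⁻¹·mol (catalytic activity).
  So kat⁻² = s²·mol⁻².
  Wb = V·s (flux: a volt is a weber per second),
      = kg·m²·s⁻²·A⁻¹.
  So Wb⁻¹ = kg⁻¹·m⁻²·s²·A.
  J = N·m (work = force × distance),
      = kg·m²·s⁻².
  Pa = N/m² (pressure = force per area),
      = kg·m⁻¹·s⁻².
  So Pa⁻¹ = kg⁻¹·m·s².
  V = W/A (potential = power per current),
      = kg·m²·s⁻³·A⁻¹.
  So V³ = kg³·m⁶·s⁻⁹·A⁻³.
  Combining: kat⁻²·Wb⁻¹·s·J·Pa⁻¹·V³·m⁻³ = (s²·mol⁻²) · (kg⁻¹·m⁻²·s²·A) · s · (kg·m²·s⁻²) · (kg⁻¹·m·s²) · (kg³·m⁶·s⁻⁹·A⁻³) · m⁻³ = kg²·m⁴·s⁻⁴·A⁻²·mol⁻².
Left is kg·m²·s⁻¹·A⁻¹·mol⁻²; right is kg²·m⁴·s⁻⁴·A⁻²·mol⁻² — different.

No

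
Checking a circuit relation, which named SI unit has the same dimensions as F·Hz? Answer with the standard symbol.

F = C/V (capacitance = charge per voltage),
    = A·s/(kg·m²·s⁻³·A⁻¹) (substituting C and V),
    = kg⁻¹·m⁻²·s⁴·A².
Hz = 1/s = s⁻¹ (frequency is cycles per second).
Combining: F·Hz = (kg⁻¹·m⁻²·s⁴·A²) · s⁻¹ = kg⁻¹·m⁻²·s³·A².
kg⁻¹·m⁻²·s³·A² is the base-SI form of the siemens.

S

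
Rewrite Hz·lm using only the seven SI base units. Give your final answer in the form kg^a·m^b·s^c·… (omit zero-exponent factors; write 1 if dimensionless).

Hz = 1/s = s⁻¹ (frequency is cycles per second).
lm = cd·sr = cd (luminous flux; sr is dimensionless).
Combining: Hz·lm = s⁻¹ · cd = s⁻¹·cd.

s⁻¹·cd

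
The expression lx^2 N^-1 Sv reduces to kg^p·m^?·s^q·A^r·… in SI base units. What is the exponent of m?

-3

lx = lm/m² (illuminance = luminous flux per area),
    = m⁻²·cd.
So lx² = m⁻⁴·cd².
N = kg·m/s² = kg·m·s⁻² (force = mass × acceleration).
So N⁻¹ = kg⁻¹·m⁻¹·s².
Sv = J/kg (equivalent dose = energy per mass),
    = m²·s⁻².
Combining: lx²·N⁻¹·Sv = (m⁻⁴·cd²) · (kg⁻¹·m⁻¹·s²) · (m²·s⁻²) = kg⁻¹·m⁻³·cd².
The exponent of m is -3.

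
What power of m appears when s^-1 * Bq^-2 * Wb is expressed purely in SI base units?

Bq = 1/s = s⁻¹ (activity is decays per second).
So Bq⁻² = s².
Wb = V·s (flux: a volt is a weber per second),
    = kg·m²·s⁻²·A⁻¹.
Combining: s⁻¹·Bq⁻²·Wb = s⁻¹ · s² · (kg·m²·s⁻²·A⁻¹) = kg·m²·s⁻¹·A⁻¹.
The exponent of m is 2.

2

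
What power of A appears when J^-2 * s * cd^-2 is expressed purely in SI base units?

J = kg·m²·s⁻².
So J⁻² = kg⁻²·m⁻⁴·s⁴.
Combining: J⁻²·s·cd⁻² = (kg⁻²·m⁻⁴·s⁴) · s · cd⁻² = kg⁻²·m⁻⁴·s⁵·cd⁻².
The exponent of A is 0.

0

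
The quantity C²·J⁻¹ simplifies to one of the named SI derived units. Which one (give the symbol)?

F

C = s·A.
So C² = s²·A².
J = kg·m²·s⁻².
So J⁻¹ = kg⁻¹·m⁻²·s².
Combining: C²·J⁻¹ = (s²·A²) · (kg⁻¹·m⁻²·s²) = kg⁻¹·m⁻²·s⁴·A².
kg⁻¹·m⁻²·s⁴·A² is the base-SI form of the farad.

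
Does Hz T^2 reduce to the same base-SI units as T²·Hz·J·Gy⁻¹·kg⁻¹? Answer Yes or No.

Left side:
  Hz = s⁻¹.
  T = kg·s⁻²·A⁻¹.
  So T² = kg²·s⁻⁴·A⁻².
  Combining: Hz·T² = s⁻¹ · (kg²·s⁻⁴·A⁻²) = kg²·s⁻⁵·A⁻².
Right side:
  T = kg·s⁻²·A⁻¹.
  So T² = kg²·s⁻⁴·A⁻².
  Hz = s⁻¹.
  J = kg·m²·s⁻².
  Gy = m²·s⁻².
  So Gy⁻¹ = m⁻²·s².
  Combining: T²·Hz·J·Gy⁻¹·kg⁻¹ = (kg²·s⁻⁴·A⁻²) · s⁻¹ · (kg·m²·s⁻²) · (m⁻²·s²) · kg⁻¹ = kg²·s⁻⁵·A⁻².
Both reduce to kg²·s⁻⁵·A⁻².

Yes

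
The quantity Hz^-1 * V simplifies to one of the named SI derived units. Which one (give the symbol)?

Wb

Hz = 1/s = s⁻¹ (frequency is cycles per second).
So Hz⁻¹ = s.
V = W/A (potential = power per current),
    = kg·m²·s⁻³·A⁻¹.
Combining: Hz⁻¹·V = s · (kg·m²·s⁻³·A⁻¹) = kg·m²·s⁻²·A⁻¹.
kg·m²·s⁻²·A⁻¹ is the base-SI form of the weber.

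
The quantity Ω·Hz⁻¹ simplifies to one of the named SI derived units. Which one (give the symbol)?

H

Ω = V/A (resistance = voltage per current),
    = kg·m²·s⁻³·A⁻².
Hz = 1/s = s⁻¹ (frequency is cycles per second).
So Hz⁻¹ = s.
Combining: Ω·Hz⁻¹ = (kg·m²·s⁻³·A⁻²) · s = kg·m²·s⁻²·A⁻².
kg·m²·s⁻²·A⁻² is the base-SI form of the henry.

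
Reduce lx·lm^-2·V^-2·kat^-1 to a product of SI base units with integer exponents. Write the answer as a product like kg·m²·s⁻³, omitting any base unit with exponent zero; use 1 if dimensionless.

lx = m⁻²·cd.
lm = cd.
So lm⁻² = cd⁻².
V = kg·m²·s⁻³·A⁻¹.
So V⁻² = kg⁻²·m⁻⁴·s⁶·A².
kat = s⁻¹·mol.
So kat⁻¹ = s·mol⁻¹.
Combining: lx·lm⁻²·V⁻²·kat⁻¹ = (m⁻²·cd) · cd⁻² · (kg⁻²·m⁻⁴·s⁶·A²) · (s·mol⁻¹) = kg⁻²·m⁻⁶·s⁷·A²·mol⁻¹·cd⁻¹.

kg⁻²·m⁻⁶·s⁷·A²·mol⁻¹·cd⁻¹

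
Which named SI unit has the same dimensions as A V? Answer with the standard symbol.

W

V = W/A (potential = power per current),
    = kg·m²·s⁻³·A⁻¹.
Combining: A·V = A · (kg·m²·s⁻³·A⁻¹) = kg·m²·s⁻³.
kg·m²·s⁻³ is the base-SI form of the watt.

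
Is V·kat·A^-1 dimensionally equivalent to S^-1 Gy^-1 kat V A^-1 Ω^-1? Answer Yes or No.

No

Left side:
  V = W/A (potential = power per current),
      = kg·m²·s⁻³·A⁻¹.
  kat = mol/s = s⁻¹·mol (catalytic activity).
  Combining: V·kat·A⁻¹ = (kg·m²·s⁻³·A⁻¹) · (s⁻¹·mol) · A⁻¹ = kg·m²·s⁻⁴·A⁻²·mol.
Right side:
  S = 1/Ω (conductance is reciprocal resistance),
      = kg⁻¹·m⁻²·s³·A².
  So S⁻¹ = kg·m²·s⁻³·A⁻².
  Gy = J/kg (absorbed dose = energy per mass),
      = m²·s⁻².
  So Gy⁻¹ = m⁻²·s².
  kat = mol/s = s⁻¹·mol (catalytic activity).
  V = W/A (potential = power per current),
      = kg·m²·s⁻³·A⁻¹.
  Ω = V/A (resistance = voltage per current),
      = kg·m²·s⁻³·A⁻².
  So Ω⁻¹ = kg⁻¹·m⁻²·s³·A².
  Combining: S⁻¹·Gy⁻¹·kat·V·A⁻¹·Ω⁻¹ = (kg·m²·s⁻³·A⁻²) · (m⁻²·s²) · (s⁻¹·mol) · (kg·m²·s⁻³·A⁻¹) · A⁻¹ · (kg⁻¹·m⁻²·s³·A²) = kg·s⁻²·A⁻²·mol.
Left is kg·m²·s⁻⁴·A⁻²·mol; right is kg·s⁻²·A⁻²·mol — different.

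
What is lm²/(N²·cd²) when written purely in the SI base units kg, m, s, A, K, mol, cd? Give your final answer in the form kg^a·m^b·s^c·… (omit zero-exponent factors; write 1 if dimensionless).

N = kg·m/s² = kg·m·s⁻² (force = mass × acceleration).
So N⁻² = kg⁻²·m⁻²·s⁴.
lm = cd·sr = cd (luminous flux; sr is dimensionless).
So lm² = cd².
Combining: N⁻²·lm²·cd⁻² = (kg⁻²·m⁻²·s⁴) · cd² · cd⁻² = kg⁻²·m⁻²·s⁴.

kg⁻²·m⁻²·s⁴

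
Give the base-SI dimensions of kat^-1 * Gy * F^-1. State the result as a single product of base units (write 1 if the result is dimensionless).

kg·m⁴·s⁻⁵·A⁻²·mol⁻¹

kat = mol/s = s⁻¹·mol (catalytic activity).
So kat⁻¹ = s·mol⁻¹.
Gy = J/kg (absorbed dose = energy per mass),
    = m²·s⁻².
F = C/V (capacitance = charge per voltage),
    = A·s/(kg·m²·s⁻³·A⁻¹) (substituting C and V),
    = kg⁻¹·m⁻²·s⁴·A².
So F⁻¹ = kg·m²·s⁻⁴·A⁻².
Combining: kat⁻¹·Gy·F⁻¹ = (s·mol⁻¹) · (m²·s⁻²) · (kg·m²·s⁻⁴·A⁻²) = kg·m⁴·s⁻⁵·A⁻²·mol⁻¹.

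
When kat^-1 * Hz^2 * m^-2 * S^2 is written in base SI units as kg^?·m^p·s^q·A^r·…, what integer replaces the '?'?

kat = mol/s = s⁻¹·mol (catalytic activity).
So kat⁻¹ = s·mol⁻¹.
Hz = 1/s = s⁻¹ (frequency is cycles per second).
So Hz² = s⁻².
S = 1/Ω (conductance is reciprocal resistance),
    = kg⁻¹·m⁻²·s³·A².
So S² = kg⁻²·m⁻⁴·s⁶·A⁴.
Combining: kat⁻¹·Hz²·m⁻²·S² = (s·mol⁻¹) · s⁻² · m⁻² · (kg⁻²·m⁻⁴·s⁶·A⁴) = kg⁻²·m⁻⁶·s⁵·A⁴·mol⁻¹.
The exponent of kg is -2.

-2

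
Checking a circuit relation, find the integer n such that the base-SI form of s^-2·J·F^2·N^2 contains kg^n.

J = kg·m²·s⁻².
F = kg⁻¹·m⁻²·s⁴·A².
So F² = kg⁻²·m⁻⁴·s⁸·A⁴.
N = kg·m·s⁻².
So N² = kg²·m²·s⁻⁴.
Combining: s⁻²·J·F²·N² = s⁻² · (kg·m²·s⁻²) · (kg⁻²·m⁻⁴·s⁸·A⁴) · (kg²·m²·s⁻⁴) = kg·A⁴.
The exponent of kg is 1.

1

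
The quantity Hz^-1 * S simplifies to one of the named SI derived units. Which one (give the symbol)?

F

Hz = 1/s = s⁻¹ (frequency is cycles per second).
So Hz⁻¹ = s.
S = 1/Ω (conductance is reciprocal resistance),
    = kg⁻¹·m⁻²·s³·A².
Combining: Hz⁻¹·S = s · (kg⁻¹·m⁻²·s³·A²) = kg⁻¹·m⁻²·s⁴·A².
kg⁻¹·m⁻²·s⁴·A² is the base-SI form of the farad.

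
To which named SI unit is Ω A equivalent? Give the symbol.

Ω = kg·m²·s⁻³·A⁻².
Combining: Ω·A = (kg·m²·s⁻³·A⁻²) · A = kg·m²·s⁻³·A⁻¹.
kg·m²·s⁻³·A⁻¹ is the base-SI form of the volt.

V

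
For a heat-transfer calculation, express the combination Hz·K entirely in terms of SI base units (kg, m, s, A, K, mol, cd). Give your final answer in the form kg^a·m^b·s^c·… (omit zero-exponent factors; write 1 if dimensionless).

s⁻¹·K

Hz = 1/s = s⁻¹ (frequency is cycles per second).
Combining: Hz·K = s⁻¹ · K = s⁻¹·K.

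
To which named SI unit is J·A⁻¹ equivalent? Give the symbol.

Wb

J = kg·m²·s⁻².
Combining: J·A⁻¹ = (kg·m²·s⁻²) · A⁻¹ = kg·m²·s⁻²·A⁻¹.
kg·m²·s⁻²·A⁻¹ is the base-SI form of the weber.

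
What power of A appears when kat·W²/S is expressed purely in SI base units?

-2

kat = s⁻¹·mol.
W = kg·m²·s⁻³.
So W² = kg²·m⁴·s⁻⁶.
S = kg⁻¹·m⁻²·s³·A².
So S⁻¹ = kg·m²·s⁻³·A⁻².
Combining: kat·W²·S⁻¹ = (s⁻¹·mol) · (kg²·m⁴·s⁻⁶) · (kg·m²·s⁻³·A⁻²) = kg³·m⁶·s⁻¹⁰·A⁻²·mol.
The exponent of A is -2.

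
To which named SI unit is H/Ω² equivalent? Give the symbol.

F

H = Wb/A (inductance = flux per current),
    = kg·m²·s⁻²·A⁻².
Ω = V/A (resistance = voltage per current),
    = kg·m²·s⁻³·A⁻².
So Ω⁻² = kg⁻²·m⁻⁴·s⁶·A⁴.
Combining: H·Ω⁻² = (kg·m²·s⁻²·A⁻²) · (kg⁻²·m⁻⁴·s⁶·A⁴) = kg⁻¹·m⁻²·s⁴·A².
kg⁻¹·m⁻²·s⁴·A² is the base-SI form of the farad.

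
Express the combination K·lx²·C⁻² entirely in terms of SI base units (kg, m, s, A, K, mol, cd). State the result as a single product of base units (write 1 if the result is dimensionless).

m⁻⁴·s⁻²·A⁻²·K·cd²

lx = m⁻²·cd.
So lx² = m⁻⁴·cd².
C = s·A.
So C⁻² = s⁻²·A⁻².
Combining: K·lx²·C⁻² = K · (m⁻⁴·cd²) · (s⁻²·A⁻²) = m⁻⁴·s⁻²·A⁻²·K·cd².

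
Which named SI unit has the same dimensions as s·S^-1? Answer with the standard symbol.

H

S = 1/Ω (conductance is reciprocal resistance),
    = kg⁻¹·m⁻²·s³·A².
So S⁻¹ = kg·m²·s⁻³·A⁻².
Combining: s·S⁻¹ = s · (kg·m²·s⁻³·A⁻²) = kg·m²·s⁻²·A⁻².
kg·m²·s⁻²·A⁻² is the base-SI form of the henry.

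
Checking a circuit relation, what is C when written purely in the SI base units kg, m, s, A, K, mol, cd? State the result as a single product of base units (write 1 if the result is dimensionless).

C = A·s = s·A (charge = current × time).

s·A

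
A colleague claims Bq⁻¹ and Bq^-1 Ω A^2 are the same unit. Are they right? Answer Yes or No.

Left side:
  Bq = s⁻¹.
  So Bq⁻¹ = s.
Right side:
  Bq = 1/s = s⁻¹ (activity is decays per second).
  So Bq⁻¹ = s.
  Ω = V/A (resistance = voltage per current),
      = kg·m²·s⁻³·A⁻².
  Combining: Bq⁻¹·Ω·A² = s · (kg·m²·s⁻³·A⁻²) · A² = kg·m²·s⁻².
Left is s; right is kg·m²·s⁻² — different.

No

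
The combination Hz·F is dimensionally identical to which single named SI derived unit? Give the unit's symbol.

Hz = 1/s = s⁻¹ (frequency is cycles per second).
F = C/V (capacitance = charge per voltage),
    = A·s/(kg·m²·s⁻³·A⁻¹) (substituting C and V),
    = kg⁻¹·m⁻²·s⁴·A².
Combining: Hz·F = s⁻¹ · (kg⁻¹·m⁻²·s⁴·A²) = kg⁻¹·m⁻²·s³·A².
kg⁻¹·m⁻²·s³·A² is the base-SI form of the siemens.

S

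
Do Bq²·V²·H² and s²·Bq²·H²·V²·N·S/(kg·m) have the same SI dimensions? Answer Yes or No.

Left side:
  Bq = 1/s = s⁻¹ (activity is decays per second).
  So Bq² = s⁻².
  V = W/A (potential = power per current),
      = kg·m²·s⁻³·A⁻¹.
  So V² = kg²·m⁴·s⁻⁶·A⁻².
  H = Wb/A (inductance = flux per current),
      = kg·m²·s⁻²·A⁻².
  So H² = kg²·m⁴·s⁻⁴·A⁻⁴.
  Combining: Bq²·V²·H² = s⁻² · (kg²·m⁴·s⁻⁶·A⁻²) · (kg²·m⁴·s⁻⁴·A⁻⁴) = kg⁴·m⁸·s⁻¹²·A⁻⁶.
Right side:
  Bq = 1/s = s⁻¹ (activity is decays per second).
  So Bq² = s⁻².
  H = Wb/A (inductance = flux per current),
      = kg·m²·s⁻²·A⁻².
  So H² = kg²·m⁴·s⁻⁴·A⁻⁴.
  V = W/A (potential = power per current),
      = kg·m²·s⁻³·A⁻¹.
  So V² = kg²·m⁴·s⁻⁶·A⁻².
  N = kg·m/s² = kg·m·s⁻² (force = mass × acceleration).
  S = 1/Ω (conductance is reciprocal resistance),
      = kg⁻¹·m⁻²·s³·A².
  Combining: kg⁻¹·m⁻¹·s²·Bq²·H²·V²·N·S = kg⁻¹ · m⁻¹ · s² · s⁻² · (kg²·m⁴·s⁻⁴·A⁻⁴) · (kg²·m⁴·s⁻⁶·A⁻²) · (kg·m·s⁻²) · (kg⁻¹·m⁻²·s³·A²) = kg³·m⁶·s⁻⁹·A⁻⁴.
Left is kg⁴·m⁸·s⁻¹²·A⁻⁶; right is kg³·m⁶·s⁻⁹·A⁻⁴ — different.

No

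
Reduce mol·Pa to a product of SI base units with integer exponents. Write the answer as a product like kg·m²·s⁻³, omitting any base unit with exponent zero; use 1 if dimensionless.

kg·m⁻¹·s⁻²·mol

Pa = N/m² (pressure = force per area),
    = kg·m⁻¹·s⁻².
Combining: mol·Pa = mol · (kg·m⁻¹·s⁻²) = kg·m⁻¹·s⁻²·mol.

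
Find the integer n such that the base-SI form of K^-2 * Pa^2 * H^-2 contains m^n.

Pa = kg·m⁻¹·s⁻².
So Pa² = kg²·m⁻²·s⁻⁴.
H = kg·m²·s⁻²·A⁻².
So H⁻² = kg⁻²·m⁻⁴·s⁴·A⁴.
Combining: K⁻²·Pa²·H⁻² = K⁻² · (kg²·m⁻²·s⁻⁴) · (kg⁻²·m⁻⁴·s⁴·A⁴) = m⁻⁶·A⁴·K⁻².
The exponent of m is -6.

-6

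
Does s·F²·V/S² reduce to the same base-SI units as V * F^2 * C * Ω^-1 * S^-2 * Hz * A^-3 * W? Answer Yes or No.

Left side:
  S = kg⁻¹·m⁻²·s³·A².
  So S⁻² = kg²·m⁴·s⁻⁶·A⁻⁴.
  F = kg⁻¹·m⁻²·s⁴·A².
  So F² = kg⁻²·m⁻⁴·s⁸·A⁴.
  V = kg·m²·s⁻³·A⁻¹.
  Combining: s·S⁻²·F²·V = s · (kg²·m⁴·s⁻⁶·A⁻⁴) · (kg⁻²·m⁻⁴·s⁸·A⁴) · (kg·m²·s⁻³·A⁻¹) = kg·m²·A⁻¹.
Right side:
  V = W/A (potential = power per current),
      = kg·m²·s⁻³·A⁻¹.
  F = C/V (capacitance = charge per voltage),
      = A·s/(kg·m²·s⁻³·A⁻¹) (substituting C and V),
      = kg⁻¹·m⁻²·s⁴·A².
  So F² = kg⁻²·m⁻⁴·s⁸·A⁴.
  C = A·s = s·A (charge = current × time).
  Ω = V/A (resistance = voltage per current),
      = kg·m²·s⁻³·A⁻².
  So Ω⁻¹ = kg⁻¹·m⁻²·s³·A².
  S = 1/Ω (conductance is reciprocal resistance),
      = kg⁻¹·m⁻²·s³·A².
  So S⁻² = kg²·m⁴·s⁻⁶·A⁻⁴.
  Hz = 1/s = s⁻¹ (frequency is cycles per second).
  W = J/s (power = energy per time),
      = kg·m²·s⁻³.
  Combining: V·F²·C·Ω⁻¹·S⁻²·Hz·A⁻³·W = (kg·m²·s⁻³·A⁻¹) · (kg⁻²·m⁻⁴·s⁸·A⁴) · (s·A) · (kg⁻¹·m⁻²·s³·A²) · (kg²·m⁴·s⁻⁶·A⁻⁴) · s⁻¹ · A⁻³ · (kg·m²·s⁻³) = kg·m²·s⁻¹·A⁻¹.
Left is kg·m²·A⁻¹; right is kg·m²·s⁻¹·A⁻¹ — different.

No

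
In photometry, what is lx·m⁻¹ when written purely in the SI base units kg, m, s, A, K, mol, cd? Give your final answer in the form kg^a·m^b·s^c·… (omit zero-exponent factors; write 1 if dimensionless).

lx = lm/m² (illuminance = luminous flux per area),
    = m⁻²·cd.
Combining: lx·m⁻¹ = (m⁻²·cd) · m⁻¹ = m⁻³·cd.

m⁻³·cd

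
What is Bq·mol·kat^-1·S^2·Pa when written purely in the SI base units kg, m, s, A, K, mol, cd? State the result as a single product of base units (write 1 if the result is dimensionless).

kg⁻¹·m⁻⁵·s⁴·A⁴

Bq = s⁻¹.
kat = s⁻¹·mol.
So kat⁻¹ = s·mol⁻¹.
S = kg⁻¹·m⁻²·s³·A².
So S² = kg⁻²·m⁻⁴·s⁶·A⁴.
Pa = kg·m⁻¹·s⁻².
Combining: Bq·mol·kat⁻¹·S²·Pa = s⁻¹ · mol · (s·mol⁻¹) · (kg⁻²·m⁻⁴·s⁶·A⁴) · (kg·m⁻¹·s⁻²) = kg⁻¹·m⁻⁵·s⁴·A⁴.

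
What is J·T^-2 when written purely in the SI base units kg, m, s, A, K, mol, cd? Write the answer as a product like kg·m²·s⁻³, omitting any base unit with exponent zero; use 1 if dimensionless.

kg⁻¹·m²·s²·A²

J = N·m (work = force × distance),
    = kg·m²·s⁻².
T = Wb/m² (flux density = flux per area),
    = kg·s⁻²·A⁻¹.
So T⁻² = kg⁻²·s⁴·A².
Combining: J·T⁻² = (kg·m²·s⁻²) · (kg⁻²·s⁴·A²) = kg⁻¹·m²·s²·A².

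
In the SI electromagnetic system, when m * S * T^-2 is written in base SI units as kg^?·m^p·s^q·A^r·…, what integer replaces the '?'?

S = 1/Ω (conductance is reciprocal resistance),
    = kg⁻¹·m⁻²·s³·A².
T = Wb/m² (flux density = flux per area),
    = kg·s⁻²·A⁻¹.
So T⁻² = kg⁻²·s⁴·A².
Combining: m·S·T⁻² = m · (kg⁻¹·m⁻²·s³·A²) · (kg⁻²·s⁴·A²) = kg⁻³·m⁻¹·s⁷·A⁴.
The exponent of kg is -3.

-3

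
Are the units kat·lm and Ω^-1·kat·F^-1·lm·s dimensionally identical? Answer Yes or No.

Left side:
  kat = mol/s = s⁻¹·mol (catalytic activity).
  lm = cd·sr = cd (luminous flux; sr is dimensionless).
  Combining: kat·lm = (s⁻¹·mol) · cd = s⁻¹·mol·cd.
Right side:
  Ω = V/A (resistance = voltage per current),
      = kg·m²·s⁻³·A⁻².
  So Ω⁻¹ = kg⁻¹·m⁻²·s³·A².
  kat = mol/s = s⁻¹·mol (catalytic activity).
  F = C/V (capacitance = charge per voltage),
      = A·s/(kg·m²·s⁻³·A⁻¹) (substituting C and V),
      = kg⁻¹·m⁻²·s⁴·A².
  So F⁻¹ = kg·m²·s⁻⁴·A⁻².
  lm = cd·sr = cd (luminous flux; sr is dimensionless).
  Combining: Ω⁻¹·kat·F⁻¹·lm·s = (kg⁻¹·m⁻²·s³·A²) · (s⁻¹·mol) · (kg·m²·s⁻⁴·A⁻²) · cd · s = s⁻¹·mol·cd.
Both reduce to s⁻¹·mol·cd.

Yes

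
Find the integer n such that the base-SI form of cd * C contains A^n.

C = s·A.
Combining: cd·C = cd · (s·A) = s·A·cd.
The exponent of A is 1.

1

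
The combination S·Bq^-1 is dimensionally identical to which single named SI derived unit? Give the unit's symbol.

F

S = 1/Ω (conductance is reciprocal resistance),
    = kg⁻¹·m⁻²·s³·A².
Bq = 1/s = s⁻¹ (activity is decays per second).
So Bq⁻¹ = s.
Combining: S·Bq⁻¹ = (kg⁻¹·m⁻²·s³·A²) · s = kg⁻¹·m⁻²·s⁴·A².
kg⁻¹·m⁻²·s⁴·A² is the base-SI form of the farad.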